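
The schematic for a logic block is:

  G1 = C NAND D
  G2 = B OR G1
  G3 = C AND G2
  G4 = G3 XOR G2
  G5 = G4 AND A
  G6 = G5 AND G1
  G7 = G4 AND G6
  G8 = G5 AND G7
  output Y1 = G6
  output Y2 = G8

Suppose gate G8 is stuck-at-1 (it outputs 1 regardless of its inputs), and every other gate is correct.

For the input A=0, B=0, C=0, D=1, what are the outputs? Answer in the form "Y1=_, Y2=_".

Propagate with G8 forced: G1=1, G2=1, G3=0, G4=1, G5=0, G6=0, G7=0, G8=1 [stuck-at-1].
So the outputs are Y1=0, Y2=1. (Without the fault they would be Y1=0, Y2=0.)

Y1=0, Y2=1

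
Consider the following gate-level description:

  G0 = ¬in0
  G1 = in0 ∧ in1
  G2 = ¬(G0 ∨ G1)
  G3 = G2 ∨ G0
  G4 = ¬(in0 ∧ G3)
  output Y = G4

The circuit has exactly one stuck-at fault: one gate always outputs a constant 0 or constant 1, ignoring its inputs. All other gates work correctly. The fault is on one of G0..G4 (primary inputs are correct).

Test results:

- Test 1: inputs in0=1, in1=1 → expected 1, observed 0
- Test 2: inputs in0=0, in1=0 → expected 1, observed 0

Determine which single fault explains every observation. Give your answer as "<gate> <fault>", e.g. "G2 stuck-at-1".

G4 stuck-at-0

Fault-free values for test 1 (in0=1, in1=1): G0=0, G1=1, G2=0, G3=0, G4=1, giving Y=1. Observed 0.
Test 1: faults giving observed 0 are {G0 stuck-at-1, G1 stuck-at-0, G2 stuck-at-1, G3 stuck-at-1, G4 stuck-at-0}.
Test 2 (in0=0, in1=0): fault-free G0=1, G1=0, G2=0, G3=1, G4=1 → 1; observed 0. Eliminates G0 stuck-at-1, G1 stuck-at-0, G2 stuck-at-1, G3 stuck-at-1.
Only G4 stuck-at-0 is consistent with every test.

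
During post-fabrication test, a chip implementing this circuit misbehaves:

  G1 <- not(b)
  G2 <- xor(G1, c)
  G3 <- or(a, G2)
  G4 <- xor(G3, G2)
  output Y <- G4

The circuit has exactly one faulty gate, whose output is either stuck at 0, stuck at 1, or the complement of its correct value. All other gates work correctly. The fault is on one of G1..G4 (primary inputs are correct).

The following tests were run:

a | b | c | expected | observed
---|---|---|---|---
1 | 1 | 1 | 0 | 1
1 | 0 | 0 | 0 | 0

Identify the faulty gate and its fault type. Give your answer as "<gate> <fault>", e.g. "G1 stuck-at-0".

G1 stuck-at-1

Fault-free values for test 1 (a=1, b=1, c=1): G1=0, G2=1, G3=1, G4=0, giving Y=0. Observed 1.
Test 1: faults giving observed 1 are {G1 stuck-at-1, G1 inverted output, G2 stuck-at-0, G2 inverted output, G3 stuck-at-0, G3 inverted output, G4 stuck-at-1, G4 inverted output}.
Test 2 (a=1, b=0, c=0): fault-free G1=1, G2=1, G3=1, G4=0 → 0; observed 0. Eliminates G1 inverted output, G2 stuck-at-0, G2 inverted output, G3 stuck-at-0, G3 inverted output, G4 stuck-at-1, G4 inverted output.
Only G1 stuck-at-1 is consistent with every test.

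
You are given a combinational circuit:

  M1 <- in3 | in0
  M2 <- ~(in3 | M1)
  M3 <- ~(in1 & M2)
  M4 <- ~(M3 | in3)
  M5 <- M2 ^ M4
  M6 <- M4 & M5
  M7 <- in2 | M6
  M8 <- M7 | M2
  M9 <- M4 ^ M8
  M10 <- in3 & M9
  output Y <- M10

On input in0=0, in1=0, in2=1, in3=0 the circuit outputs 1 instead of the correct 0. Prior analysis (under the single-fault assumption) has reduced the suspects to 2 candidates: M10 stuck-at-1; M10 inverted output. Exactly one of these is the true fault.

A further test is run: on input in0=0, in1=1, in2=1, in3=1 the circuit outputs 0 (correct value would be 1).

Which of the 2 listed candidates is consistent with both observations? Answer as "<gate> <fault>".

Evaluate each candidate on input in0=0, in1=1, in2=1, in3=1:
  M10 stuck-at-1: M1=1, M2=0, M3=1, M4=0, M5=0, M6=0, M7=1, M8=1, M9=1, M10=1 [stuck-at-1] → 1 — eliminated
  M10 inverted output: M1=1, M2=0, M3=1, M4=0, M5=0, M6=0, M7=1, M8=1, M9=1, M10=0 [inverted output] → 0 — matches
Only M10 inverted output reproduces the observed 0.

M10 inverted output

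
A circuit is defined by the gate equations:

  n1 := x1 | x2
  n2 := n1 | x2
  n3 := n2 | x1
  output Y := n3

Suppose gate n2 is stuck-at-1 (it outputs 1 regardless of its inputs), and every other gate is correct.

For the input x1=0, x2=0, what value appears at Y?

1

Propagate with n2 forced: n1=0, n2=1 [stuck-at-1], n3=1.
So Y = 1. (Without the fault it would be 0.)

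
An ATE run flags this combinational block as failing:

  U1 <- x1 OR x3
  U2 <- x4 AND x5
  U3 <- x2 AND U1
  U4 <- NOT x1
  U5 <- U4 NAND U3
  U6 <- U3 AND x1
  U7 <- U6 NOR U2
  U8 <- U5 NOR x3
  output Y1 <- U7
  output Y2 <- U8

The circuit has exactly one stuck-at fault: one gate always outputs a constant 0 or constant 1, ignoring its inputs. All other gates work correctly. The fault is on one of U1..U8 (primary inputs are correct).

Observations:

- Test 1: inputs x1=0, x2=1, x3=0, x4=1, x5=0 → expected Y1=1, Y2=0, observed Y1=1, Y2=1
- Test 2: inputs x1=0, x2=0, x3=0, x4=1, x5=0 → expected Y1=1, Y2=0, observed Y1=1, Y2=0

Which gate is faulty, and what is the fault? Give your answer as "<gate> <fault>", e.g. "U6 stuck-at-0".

Fault-free values for test 1 (x1=0, x2=1, x3=0, x4=1, x5=0): U1=0, U2=0, U3=0, U4=1, U5=1, U6=0, U7=1, U8=0, giving Y1=1, Y2=0. Observed Y1=1, Y2=1.
Test 1: faults giving observed Y1=1, Y2=1 are {U1 stuck-at-1, U3 stuck-at-1, U5 stuck-at-0, U8 stuck-at-1}.
Test 2 (x1=0, x2=0, x3=0, x4=1, x5=0): fault-free U1=0, U2=0, U3=0, U4=1, U5=1, U6=0, U7=1, U8=0 → Y1=1, Y2=0; observed Y1=1, Y2=0. Eliminates U3 stuck-at-1, U5 stuck-at-0, U8 stuck-at-1.
Only U1 stuck-at-1 is consistent with every test.

U1 stuck-at-1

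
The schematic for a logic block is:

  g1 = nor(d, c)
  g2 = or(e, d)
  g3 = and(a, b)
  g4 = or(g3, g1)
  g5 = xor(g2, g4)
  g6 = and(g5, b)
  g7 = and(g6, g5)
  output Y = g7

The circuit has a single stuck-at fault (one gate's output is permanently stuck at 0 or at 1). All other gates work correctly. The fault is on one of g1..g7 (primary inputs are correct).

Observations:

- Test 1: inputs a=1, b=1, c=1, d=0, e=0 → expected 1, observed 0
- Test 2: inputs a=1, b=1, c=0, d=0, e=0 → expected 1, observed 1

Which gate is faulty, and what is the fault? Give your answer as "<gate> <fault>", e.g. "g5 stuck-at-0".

g3 stuck-at-0

Fault-free values for test 1 (a=1, b=1, c=1, d=0, e=0): g1=0, g2=0, g3=1, g4=1, g5=1, g6=1, g7=1, giving Y=1. Observed 0.
Test 1: faults giving observed 0 are {g2 stuck-at-1, g3 stuck-at-0, g4 stuck-at-0, g5 stuck-at-0, g6 stuck-at-0, g7 stuck-at-0}.
Test 2 (a=1, b=1, c=0, d=0, e=0): fault-free g1=1, g2=0, g3=1, g4=1, g5=1, g6=1, g7=1 → 1; observed 1. Eliminates g2 stuck-at-1, g4 stuck-at-0, g5 stuck-at-0, g6 stuck-at-0, g7 stuck-at-0.
Only g3 stuck-at-0 is consistent with every test.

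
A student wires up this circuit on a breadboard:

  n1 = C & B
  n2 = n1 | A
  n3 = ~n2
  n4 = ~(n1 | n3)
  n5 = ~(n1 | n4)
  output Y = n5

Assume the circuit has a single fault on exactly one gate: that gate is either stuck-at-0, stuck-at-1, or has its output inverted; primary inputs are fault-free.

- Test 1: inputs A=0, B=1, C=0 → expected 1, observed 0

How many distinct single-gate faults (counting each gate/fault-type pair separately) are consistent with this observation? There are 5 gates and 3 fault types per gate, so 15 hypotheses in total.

Fault-free: n1=0, n2=0, n3=1, n4=0, n5=1 → 1. Observed 0.
  n1: stuck-at-1, inverted output ✓; others ✗
  n2: stuck-at-1, inverted output ✓; others ✗
  n3: stuck-at-0, inverted output ✓; others ✗
  n4: stuck-at-1, inverted output ✓; others ✗
  n5: stuck-at-0, inverted output ✓; others ✗
Consistent faults: {n1 stuck-at-1, n1 inverted output, n2 stuck-at-1, n2 inverted output, n3 stuck-at-0, n3 inverted output, n4 stuck-at-1, n4 inverted output, n5 stuck-at-0, n5 inverted output} — 10 in all.

10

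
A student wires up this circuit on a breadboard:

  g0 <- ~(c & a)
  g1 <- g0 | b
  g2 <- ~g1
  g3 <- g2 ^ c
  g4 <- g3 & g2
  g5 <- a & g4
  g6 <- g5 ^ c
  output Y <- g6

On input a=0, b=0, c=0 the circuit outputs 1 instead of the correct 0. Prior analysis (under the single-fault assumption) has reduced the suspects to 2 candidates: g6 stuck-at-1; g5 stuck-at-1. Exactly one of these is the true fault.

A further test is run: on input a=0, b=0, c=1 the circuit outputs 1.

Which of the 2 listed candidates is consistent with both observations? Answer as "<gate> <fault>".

Evaluate each candidate on input a=0, b=0, c=1:
  g6 stuck-at-1: g0=1, g1=1, g2=0, g3=1, g4=0, g5=0, g6=1 [stuck-at-1] → 1 — matches
  g5 stuck-at-1: g0=1, g1=1, g2=0, g3=1, g4=0, g5=1 [stuck-at-1], g6=0 → 0 — eliminated
Only g6 stuck-at-1 reproduces the observed 1.

g6 stuck-at-1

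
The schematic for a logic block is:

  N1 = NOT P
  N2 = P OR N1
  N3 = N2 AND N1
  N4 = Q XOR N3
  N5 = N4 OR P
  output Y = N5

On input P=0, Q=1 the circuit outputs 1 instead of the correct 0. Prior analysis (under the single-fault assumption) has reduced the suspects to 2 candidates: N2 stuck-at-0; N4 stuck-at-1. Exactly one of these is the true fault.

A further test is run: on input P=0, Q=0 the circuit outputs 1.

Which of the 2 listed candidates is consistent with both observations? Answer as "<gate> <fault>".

Evaluate each candidate on input P=0, Q=0:
  N2 stuck-at-0: N1=1, N2=0 [stuck-at-0], N3=0, N4=0, N5=0 → 0 — eliminated
  N4 stuck-at-1: N1=1, N2=1, N3=1, N4=1 [stuck-at-1], N5=1 → 1 — matches
Only N4 stuck-at-1 reproduces the observed 1.

N4 stuck-at-1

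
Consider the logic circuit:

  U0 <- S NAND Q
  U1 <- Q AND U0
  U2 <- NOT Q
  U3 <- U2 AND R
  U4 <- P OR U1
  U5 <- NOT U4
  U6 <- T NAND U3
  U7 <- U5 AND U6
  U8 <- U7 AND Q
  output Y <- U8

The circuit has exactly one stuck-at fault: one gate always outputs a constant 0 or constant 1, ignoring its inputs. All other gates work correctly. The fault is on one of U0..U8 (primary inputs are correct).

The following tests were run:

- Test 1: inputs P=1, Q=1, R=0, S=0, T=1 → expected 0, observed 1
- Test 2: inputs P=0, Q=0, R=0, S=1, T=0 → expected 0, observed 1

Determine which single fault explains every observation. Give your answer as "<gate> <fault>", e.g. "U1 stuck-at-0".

U8 stuck-at-1

Fault-free values for test 1 (P=1, Q=1, R=0, S=0, T=1): U0=1, U1=1, U2=0, U3=0, U4=1, U5=0, U6=1, U7=0, U8=0, giving Y=0. Observed 1.
Test 1: faults giving observed 1 are {U4 stuck-at-0, U5 stuck-at-1, U7 stuck-at-1, U8 stuck-at-1}.
Test 2 (P=0, Q=0, R=0, S=1, T=0): fault-free U0=1, U1=0, U2=1, U3=0, U4=0, U5=1, U6=1, U7=1, U8=0 → 0; observed 1. Eliminates U4 stuck-at-0, U5 stuck-at-1, U7 stuck-at-1.
Only U8 stuck-at-1 is consistent with every test.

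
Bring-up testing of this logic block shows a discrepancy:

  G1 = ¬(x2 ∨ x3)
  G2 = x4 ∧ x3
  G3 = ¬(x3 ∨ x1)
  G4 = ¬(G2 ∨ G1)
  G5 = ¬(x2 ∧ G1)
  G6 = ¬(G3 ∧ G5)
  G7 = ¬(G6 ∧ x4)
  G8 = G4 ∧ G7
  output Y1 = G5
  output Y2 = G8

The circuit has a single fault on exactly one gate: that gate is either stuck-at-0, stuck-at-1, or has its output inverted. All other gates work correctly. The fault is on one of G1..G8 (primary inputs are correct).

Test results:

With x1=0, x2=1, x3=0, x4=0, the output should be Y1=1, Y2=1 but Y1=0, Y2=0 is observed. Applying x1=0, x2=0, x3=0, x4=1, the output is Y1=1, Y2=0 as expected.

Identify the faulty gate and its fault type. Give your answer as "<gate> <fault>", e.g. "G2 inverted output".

Fault-free values for test 1 (x1=0, x2=1, x3=0, x4=0): G1=0, G2=0, G3=1, G4=1, G5=1, G6=0, G7=1, G8=1, giving Y1=1, Y2=1. Observed Y1=0, Y2=0.
Test 1: faults giving observed Y1=0, Y2=0 are {G1 stuck-at-1, G1 inverted output}.
Test 2 (x1=0, x2=0, x3=0, x4=1): fault-free G1=1, G2=0, G3=1, G4=0, G5=1, G6=0, G7=1, G8=0 → Y1=1, Y2=0; observed Y1=1, Y2=0. Eliminates G1 inverted output.
Only G1 stuck-at-1 is consistent with every test.

G1 stuck-at-1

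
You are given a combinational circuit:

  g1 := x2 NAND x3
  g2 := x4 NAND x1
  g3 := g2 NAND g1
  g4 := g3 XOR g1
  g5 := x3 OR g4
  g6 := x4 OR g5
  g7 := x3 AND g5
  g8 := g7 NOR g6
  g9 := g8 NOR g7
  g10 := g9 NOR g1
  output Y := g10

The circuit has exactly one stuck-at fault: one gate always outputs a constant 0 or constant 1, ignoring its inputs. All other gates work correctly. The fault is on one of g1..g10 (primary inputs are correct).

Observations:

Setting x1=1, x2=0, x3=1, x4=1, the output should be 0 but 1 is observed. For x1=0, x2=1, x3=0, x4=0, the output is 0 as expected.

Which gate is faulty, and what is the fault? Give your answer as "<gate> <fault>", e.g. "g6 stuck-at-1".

Fault-free values for test 1 (x1=1, x2=0, x3=1, x4=1): g1=1, g2=0, g3=1, g4=0, g5=1, g6=1, g7=1, g8=0, g9=0, g10=0, giving Y=0. Observed 1.
Test 1: faults giving observed 1 are {g1 stuck-at-0, g10 stuck-at-1}.
Test 2 (x1=0, x2=1, x3=0, x4=0): fault-free g1=1, g2=1, g3=0, g4=1, g5=1, g6=1, g7=0, g8=0, g9=1, g10=0 → 0; observed 0. Eliminates g10 stuck-at-1.
Only g1 stuck-at-0 is consistent with every test.

g1 stuck-at-0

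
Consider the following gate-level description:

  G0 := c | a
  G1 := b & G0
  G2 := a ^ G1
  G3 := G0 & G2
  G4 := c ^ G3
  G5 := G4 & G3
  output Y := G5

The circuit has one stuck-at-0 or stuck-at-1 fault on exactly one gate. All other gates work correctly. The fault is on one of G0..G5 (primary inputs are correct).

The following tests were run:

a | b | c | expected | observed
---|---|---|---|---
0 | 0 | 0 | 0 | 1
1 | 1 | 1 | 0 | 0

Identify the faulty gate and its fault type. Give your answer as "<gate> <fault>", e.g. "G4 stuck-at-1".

Fault-free values for test 1 (a=0, b=0, c=0): G0=0, G1=0, G2=0, G3=0, G4=0, G5=0, giving Y=0. Observed 1.
Test 1: faults giving observed 1 are {G3 stuck-at-1, G5 stuck-at-1}.
Test 2 (a=1, b=1, c=1): fault-free G0=1, G1=1, G2=0, G3=0, G4=1, G5=0 → 0; observed 0. Eliminates G5 stuck-at-1.
Only G3 stuck-at-1 is consistent with every test.

G3 stuck-at-1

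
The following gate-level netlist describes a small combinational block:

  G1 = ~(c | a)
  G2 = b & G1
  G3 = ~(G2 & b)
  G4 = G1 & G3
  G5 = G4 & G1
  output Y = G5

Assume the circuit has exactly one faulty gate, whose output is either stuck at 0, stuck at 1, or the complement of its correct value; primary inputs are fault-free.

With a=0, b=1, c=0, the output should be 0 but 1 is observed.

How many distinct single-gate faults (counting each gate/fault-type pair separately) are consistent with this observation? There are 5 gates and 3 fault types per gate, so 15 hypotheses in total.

Fault-free: G1=1, G2=1, G3=0, G4=0, G5=0 → 0. Observed 1.
  G1: none of the 3 fault types match ✗
  G2: stuck-at-0, inverted output ✓; others ✗
  G3: stuck-at-1, inverted output ✓; others ✗
  G4: stuck-at-1, inverted output ✓; others ✗
  G5: stuck-at-1, inverted output ✓; others ✗
Consistent faults: {G2 stuck-at-0, G2 inverted output, G3 stuck-at-1, G3 inverted output, G4 stuck-at-1, G4 inverted output, G5 stuck-at-1, G5 inverted output} — 8 in all.

8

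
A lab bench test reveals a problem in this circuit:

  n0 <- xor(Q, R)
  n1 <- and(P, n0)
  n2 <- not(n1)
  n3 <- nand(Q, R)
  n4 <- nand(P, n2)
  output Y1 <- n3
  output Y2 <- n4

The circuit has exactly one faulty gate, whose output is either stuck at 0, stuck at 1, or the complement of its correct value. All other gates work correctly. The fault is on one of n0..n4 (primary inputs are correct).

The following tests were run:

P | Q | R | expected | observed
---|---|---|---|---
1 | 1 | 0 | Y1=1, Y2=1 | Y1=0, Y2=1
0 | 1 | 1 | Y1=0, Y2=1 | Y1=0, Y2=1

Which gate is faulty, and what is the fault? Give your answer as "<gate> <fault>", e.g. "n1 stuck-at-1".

Fault-free values for test 1 (P=1, Q=1, R=0): n0=1, n1=1, n2=0, n3=1, n4=1, giving Y1=1, Y2=1. Observed Y1=0, Y2=1.
Test 1: faults giving observed Y1=0, Y2=1 are {n3 stuck-at-0, n3 inverted output}.
Test 2 (P=0, Q=1, R=1): fault-free n0=0, n1=0, n2=1, n3=0, n4=1 → Y1=0, Y2=1; observed Y1=0, Y2=1. Eliminates n3 inverted output.
Only n3 stuck-at-0 is consistent with every test.

n3 stuck-at-0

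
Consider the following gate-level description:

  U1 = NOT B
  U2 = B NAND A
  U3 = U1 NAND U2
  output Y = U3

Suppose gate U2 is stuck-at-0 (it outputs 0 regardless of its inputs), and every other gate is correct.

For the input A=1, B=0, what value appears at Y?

1

Propagate with U2 forced: U1=1, U2=0 [stuck-at-0], U3=1.
So Y = 1. (Without the fault it would be 0.)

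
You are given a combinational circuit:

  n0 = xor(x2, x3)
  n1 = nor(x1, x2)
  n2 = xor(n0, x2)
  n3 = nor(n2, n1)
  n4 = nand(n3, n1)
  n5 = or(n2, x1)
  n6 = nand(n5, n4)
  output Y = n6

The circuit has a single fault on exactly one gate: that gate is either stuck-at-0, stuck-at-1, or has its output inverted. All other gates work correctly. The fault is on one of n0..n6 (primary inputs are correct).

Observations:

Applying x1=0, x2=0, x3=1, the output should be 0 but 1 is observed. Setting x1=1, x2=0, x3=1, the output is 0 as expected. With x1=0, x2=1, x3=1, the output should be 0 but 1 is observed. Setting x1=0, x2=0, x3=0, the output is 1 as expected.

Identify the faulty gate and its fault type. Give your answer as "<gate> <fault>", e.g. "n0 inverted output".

n2 stuck-at-0

Fault-free values for test 1 (x1=0, x2=0, x3=1): n0=1, n1=1, n2=1, n3=0, n4=1, n5=1, n6=0, giving Y=0. Observed 1.
Test 1: faults giving observed 1 are {n0 stuck-at-0, n0 inverted output, n2 stuck-at-0, n2 inverted output, n3 stuck-at-1, n3 inverted output, n4 stuck-at-0, n4 inverted output, n5 stuck-at-0, n5 inverted output, n6 stuck-at-1, n6 inverted output}.
Test 2 (x1=1, x2=0, x3=1): fault-free n0=1, n1=0, n2=1, n3=0, n4=1, n5=1, n6=0 → 0; observed 0. Eliminates n4 stuck-at-0, n4 inverted output, n5 stuck-at-0, n5 inverted output, n6 stuck-at-1, n6 inverted output.
Test 3 (x1=0, x2=1, x3=1): fault-free n0=0, n1=0, n2=1, n3=0, n4=1, n5=1, n6=0 → 0; observed 1. Eliminates n0 stuck-at-0, n3 stuck-at-1, n3 inverted output.
Test 4 (x1=0, x2=0, x3=0): fault-free n0=0, n1=1, n2=0, n3=0, n4=1, n5=0, n6=1 → 1; observed 1. Eliminates n0 inverted output, n2 inverted output.
Only n2 stuck-at-0 is consistent with every test.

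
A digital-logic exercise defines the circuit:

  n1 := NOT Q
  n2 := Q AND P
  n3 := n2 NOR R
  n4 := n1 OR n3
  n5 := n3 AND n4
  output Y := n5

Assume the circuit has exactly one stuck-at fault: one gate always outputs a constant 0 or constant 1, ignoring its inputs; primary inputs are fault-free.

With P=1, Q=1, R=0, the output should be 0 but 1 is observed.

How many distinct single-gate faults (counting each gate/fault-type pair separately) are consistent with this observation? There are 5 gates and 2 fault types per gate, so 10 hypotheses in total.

Fault-free: n1=0, n2=1, n3=0, n4=0, n5=0 → 0. Observed 1.
  n1 stuck-at-0: output 0 ✗
  n1 stuck-at-1: output 0 ✗
  n2 stuck-at-0: output 1 ✓
  n2 stuck-at-1: output 0 ✗
  n3 stuck-at-0: output 0 ✗
  n3 stuck-at-1: output 1 ✓
  n4 stuck-at-0: output 0 ✗
  n4 stuck-at-1: output 0 ✗
  n5 stuck-at-0: output 0 ✗
  n5 stuck-at-1: output 1 ✓
Consistent faults: {n2 stuck-at-0, n3 stuck-at-1, n5 stuck-at-1} — 3 in all.

3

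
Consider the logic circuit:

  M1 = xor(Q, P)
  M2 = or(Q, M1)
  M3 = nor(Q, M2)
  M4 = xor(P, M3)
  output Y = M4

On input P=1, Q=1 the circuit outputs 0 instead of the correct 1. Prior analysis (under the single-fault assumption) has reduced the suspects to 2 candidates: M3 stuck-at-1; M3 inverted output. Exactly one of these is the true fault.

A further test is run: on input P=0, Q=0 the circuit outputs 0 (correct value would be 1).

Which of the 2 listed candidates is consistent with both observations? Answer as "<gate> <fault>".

M3 inverted output

Evaluate each candidate on input P=0, Q=0:
  M3 stuck-at-1: M1=0, M2=0, M3=1 [stuck-at-1], M4=1 → 1 — eliminated
  M3 inverted output: M1=0, M2=0, M3=0 [inverted output], M4=0 → 0 — matches
Only M3 inverted output reproduces the observed 0.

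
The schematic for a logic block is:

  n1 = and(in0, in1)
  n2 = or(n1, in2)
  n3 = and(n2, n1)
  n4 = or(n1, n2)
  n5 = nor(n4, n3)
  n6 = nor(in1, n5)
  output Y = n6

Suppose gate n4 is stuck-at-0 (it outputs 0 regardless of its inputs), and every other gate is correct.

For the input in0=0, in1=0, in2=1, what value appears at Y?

Propagate with n4 forced: n1=0, n2=1, n3=0, n4=0 [stuck-at-0], n5=1, n6=0.
So Y = 0. (Without the fault it would be 1.)

0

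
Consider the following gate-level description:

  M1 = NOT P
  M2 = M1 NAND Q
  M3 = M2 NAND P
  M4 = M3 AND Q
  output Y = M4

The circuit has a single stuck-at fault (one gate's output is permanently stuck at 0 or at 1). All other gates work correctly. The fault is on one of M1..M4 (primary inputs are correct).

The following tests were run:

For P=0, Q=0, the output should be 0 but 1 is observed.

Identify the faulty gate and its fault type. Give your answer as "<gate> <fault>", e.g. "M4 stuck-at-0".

M4 stuck-at-1

Fault-free values for test 1 (P=0, Q=0): M1=1, M2=1, M3=1, M4=0, giving Y=0. Observed 1.
Test 1: faults giving observed 1 are {M4 stuck-at-1}.
Only M4 stuck-at-1 is consistent with every test.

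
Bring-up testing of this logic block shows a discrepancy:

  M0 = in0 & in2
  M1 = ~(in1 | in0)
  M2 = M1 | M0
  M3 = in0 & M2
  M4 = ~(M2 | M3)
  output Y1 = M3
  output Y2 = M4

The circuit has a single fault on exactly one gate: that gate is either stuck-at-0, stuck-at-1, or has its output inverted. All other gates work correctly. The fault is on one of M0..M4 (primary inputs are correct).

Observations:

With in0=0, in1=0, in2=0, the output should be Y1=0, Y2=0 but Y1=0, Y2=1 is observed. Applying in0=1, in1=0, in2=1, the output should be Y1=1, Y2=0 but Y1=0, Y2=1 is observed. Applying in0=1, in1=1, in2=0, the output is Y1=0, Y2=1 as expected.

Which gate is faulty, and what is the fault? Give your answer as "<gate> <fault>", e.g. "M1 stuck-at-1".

Fault-free values for test 1 (in0=0, in1=0, in2=0): M0=0, M1=1, M2=1, M3=0, M4=0, giving Y1=0, Y2=0. Observed Y1=0, Y2=1.
Test 1: faults giving observed Y1=0, Y2=1 are {M1 stuck-at-0, M1 inverted output, M2 stuck-at-0, M2 inverted output, M4 stuck-at-1, M4 inverted output}.
Test 2 (in0=1, in1=0, in2=1): fault-free M0=1, M1=0, M2=1, M3=1, M4=0 → Y1=1, Y2=0; observed Y1=0, Y2=1. Eliminates M1 stuck-at-0, M1 inverted output, M4 stuck-at-1, M4 inverted output.
Test 3 (in0=1, in1=1, in2=0): fault-free M0=0, M1=0, M2=0, M3=0, M4=1 → Y1=0, Y2=1; observed Y1=0, Y2=1. Eliminates M2 inverted output.
Only M2 stuck-at-0 is consistent with every test.

M2 stuck-at-0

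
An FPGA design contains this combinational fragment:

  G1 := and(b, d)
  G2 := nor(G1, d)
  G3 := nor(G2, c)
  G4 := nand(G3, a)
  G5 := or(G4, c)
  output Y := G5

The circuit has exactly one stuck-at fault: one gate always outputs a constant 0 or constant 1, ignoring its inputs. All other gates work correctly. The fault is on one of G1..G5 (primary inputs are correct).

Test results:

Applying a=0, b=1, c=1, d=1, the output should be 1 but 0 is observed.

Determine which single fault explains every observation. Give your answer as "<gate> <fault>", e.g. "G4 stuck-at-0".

G5 stuck-at-0

Fault-free values for test 1 (a=0, b=1, c=1, d=1): G1=1, G2=0, G3=0, G4=1, G5=1, giving Y=1. Observed 0.
Test 1: faults giving observed 0 are {G5 stuck-at-0}.
Only G5 stuck-at-0 is consistent with every test.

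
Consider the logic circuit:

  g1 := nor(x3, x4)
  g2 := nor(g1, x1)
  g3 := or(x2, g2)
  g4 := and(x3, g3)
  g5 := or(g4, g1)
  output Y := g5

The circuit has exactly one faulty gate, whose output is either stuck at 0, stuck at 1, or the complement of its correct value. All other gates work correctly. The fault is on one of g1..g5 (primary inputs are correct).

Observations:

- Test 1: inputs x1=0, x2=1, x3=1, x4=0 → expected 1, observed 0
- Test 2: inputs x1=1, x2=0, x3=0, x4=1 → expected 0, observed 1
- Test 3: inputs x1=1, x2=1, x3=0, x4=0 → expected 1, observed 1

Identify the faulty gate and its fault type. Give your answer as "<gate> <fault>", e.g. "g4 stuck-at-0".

Fault-free values for test 1 (x1=0, x2=1, x3=1, x4=0): g1=0, g2=1, g3=1, g4=1, g5=1, giving Y=1. Observed 0.
Test 1: faults giving observed 0 are {g3 stuck-at-0, g3 inverted output, g4 stuck-at-0, g4 inverted output, g5 stuck-at-0, g5 inverted output}.
Test 2 (x1=1, x2=0, x3=0, x4=1): fault-free g1=0, g2=0, g3=0, g4=0, g5=0 → 0; observed 1. Eliminates g3 stuck-at-0, g3 inverted output, g4 stuck-at-0, g5 stuck-at-0.
Test 3 (x1=1, x2=1, x3=0, x4=0): fault-free g1=1, g2=0, g3=1, g4=0, g5=1 → 1; observed 1. Eliminates g5 inverted output.
Only g4 inverted output is consistent with every test.

g4 inverted output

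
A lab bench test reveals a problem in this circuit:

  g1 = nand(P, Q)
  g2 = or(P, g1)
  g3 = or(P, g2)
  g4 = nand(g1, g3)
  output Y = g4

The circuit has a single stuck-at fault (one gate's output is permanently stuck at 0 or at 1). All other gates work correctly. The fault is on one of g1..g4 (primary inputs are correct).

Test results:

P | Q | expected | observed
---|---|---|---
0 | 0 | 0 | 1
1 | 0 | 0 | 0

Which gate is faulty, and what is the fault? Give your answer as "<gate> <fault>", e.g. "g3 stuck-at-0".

Fault-free values for test 1 (P=0, Q=0): g1=1, g2=1, g3=1, g4=0, giving Y=0. Observed 1.
Test 1: faults giving observed 1 are {g1 stuck-at-0, g2 stuck-at-0, g3 stuck-at-0, g4 stuck-at-1}.
Test 2 (P=1, Q=0): fault-free g1=1, g2=1, g3=1, g4=0 → 0; observed 0. Eliminates g1 stuck-at-0, g3 stuck-at-0, g4 stuck-at-1.
Only g2 stuck-at-0 is consistent with every test.

g2 stuck-at-0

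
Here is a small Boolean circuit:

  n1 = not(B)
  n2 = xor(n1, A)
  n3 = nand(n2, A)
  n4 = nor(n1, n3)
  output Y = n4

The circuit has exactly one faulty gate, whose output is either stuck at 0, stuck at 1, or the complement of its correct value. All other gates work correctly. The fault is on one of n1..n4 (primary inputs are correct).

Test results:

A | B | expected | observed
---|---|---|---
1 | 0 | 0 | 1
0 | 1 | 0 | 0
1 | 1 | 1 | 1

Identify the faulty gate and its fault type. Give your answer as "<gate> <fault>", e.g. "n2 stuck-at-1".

n1 stuck-at-0

Fault-free values for test 1 (A=1, B=0): n1=1, n2=0, n3=1, n4=0, giving Y=0. Observed 1.
Test 1: faults giving observed 1 are {n1 stuck-at-0, n1 inverted output, n4 stuck-at-1, n4 inverted output}.
Test 2 (A=0, B=1): fault-free n1=0, n2=0, n3=1, n4=0 → 0; observed 0. Eliminates n4 stuck-at-1, n4 inverted output.
Test 3 (A=1, B=1): fault-free n1=0, n2=1, n3=0, n4=1 → 1; observed 1. Eliminates n1 inverted output.
Only n1 stuck-at-0 is consistent with every test.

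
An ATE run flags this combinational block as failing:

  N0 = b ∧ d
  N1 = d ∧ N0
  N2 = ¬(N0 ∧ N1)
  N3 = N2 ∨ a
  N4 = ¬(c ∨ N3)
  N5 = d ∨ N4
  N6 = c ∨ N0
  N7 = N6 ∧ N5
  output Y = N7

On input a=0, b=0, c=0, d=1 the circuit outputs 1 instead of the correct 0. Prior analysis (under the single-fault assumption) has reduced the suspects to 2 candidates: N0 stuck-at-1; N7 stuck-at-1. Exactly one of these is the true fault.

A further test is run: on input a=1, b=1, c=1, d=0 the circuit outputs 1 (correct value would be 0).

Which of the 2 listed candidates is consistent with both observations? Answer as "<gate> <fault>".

Evaluate each candidate on input a=1, b=1, c=1, d=0:
  N0 stuck-at-1: N0=1 [stuck-at-1], N1=0, N2=1, N3=1, N4=0, N5=0, N6=1, N7=0 → 0 — eliminated
  N7 stuck-at-1: N0=0, N1=0, N2=1, N3=1, N4=0, N5=0, N6=1, N7=1 [stuck-at-1] → 1 — matches
Only N7 stuck-at-1 reproduces the observed 1.

N7 stuck-at-1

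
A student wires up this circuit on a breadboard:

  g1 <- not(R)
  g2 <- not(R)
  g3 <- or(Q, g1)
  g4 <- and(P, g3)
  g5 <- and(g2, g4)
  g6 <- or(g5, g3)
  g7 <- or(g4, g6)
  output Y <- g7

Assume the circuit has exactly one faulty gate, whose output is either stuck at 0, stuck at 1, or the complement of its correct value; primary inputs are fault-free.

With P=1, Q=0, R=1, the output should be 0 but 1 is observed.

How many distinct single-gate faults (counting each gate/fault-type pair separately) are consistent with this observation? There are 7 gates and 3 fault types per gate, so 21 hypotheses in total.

12

Fault-free: g1=0, g2=0, g3=0, g4=0, g5=0, g6=0, g7=0 → 0. Observed 1.
  g1: stuck-at-1, inverted output ✓; others ✗
  g2: none of the 3 fault types match ✗
  g3: stuck-at-1, inverted output ✓; others ✗
  g4: stuck-at-1, inverted output ✓; others ✗
  g5: stuck-at-1, inverted output ✓; others ✗
  g6: stuck-at-1, inverted output ✓; others ✗
  g7: stuck-at-1, inverted output ✓; others ✗
Consistent faults: {g1 stuck-at-1, g1 inverted output, g3 stuck-at-1, g3 inverted output, g4 stuck-at-1, g4 inverted output, g5 stuck-at-1, g5 inverted output, g6 stuck-at-1, g6 inverted output, g7 stuck-at-1, g7 inverted output} — 12 in all.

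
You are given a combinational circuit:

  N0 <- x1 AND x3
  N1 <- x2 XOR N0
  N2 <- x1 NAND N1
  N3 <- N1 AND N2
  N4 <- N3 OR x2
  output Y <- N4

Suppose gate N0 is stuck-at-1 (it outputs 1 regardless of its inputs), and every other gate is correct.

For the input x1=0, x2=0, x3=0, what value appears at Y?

Propagate with N0 forced: N0=1 [stuck-at-1], N1=1, N2=1, N3=1, N4=1.
So Y = 1. (Without the fault it would be 0.)

1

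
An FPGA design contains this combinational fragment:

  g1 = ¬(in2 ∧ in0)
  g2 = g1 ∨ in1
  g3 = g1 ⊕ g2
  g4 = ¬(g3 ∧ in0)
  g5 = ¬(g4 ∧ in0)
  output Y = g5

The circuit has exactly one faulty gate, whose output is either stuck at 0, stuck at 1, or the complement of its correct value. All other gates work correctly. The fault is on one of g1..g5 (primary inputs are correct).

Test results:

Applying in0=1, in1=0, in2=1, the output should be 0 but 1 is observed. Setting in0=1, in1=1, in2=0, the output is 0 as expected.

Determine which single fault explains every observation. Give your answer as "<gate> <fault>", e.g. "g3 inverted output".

g2 stuck-at-1

Fault-free values for test 1 (in0=1, in1=0, in2=1): g1=0, g2=0, g3=0, g4=1, g5=0, giving Y=0. Observed 1.
Test 1: faults giving observed 1 are {g2 stuck-at-1, g2 inverted output, g3 stuck-at-1, g3 inverted output, g4 stuck-at-0, g4 inverted output, g5 stuck-at-1, g5 inverted output}.
Test 2 (in0=1, in1=1, in2=0): fault-free g1=1, g2=1, g3=0, g4=1, g5=0 → 0; observed 0. Eliminates g2 inverted output, g3 stuck-at-1, g3 inverted output, g4 stuck-at-0, g4 inverted output, g5 stuck-at-1, g5 inverted output.
Only g2 stuck-at-1 is consistent with every test.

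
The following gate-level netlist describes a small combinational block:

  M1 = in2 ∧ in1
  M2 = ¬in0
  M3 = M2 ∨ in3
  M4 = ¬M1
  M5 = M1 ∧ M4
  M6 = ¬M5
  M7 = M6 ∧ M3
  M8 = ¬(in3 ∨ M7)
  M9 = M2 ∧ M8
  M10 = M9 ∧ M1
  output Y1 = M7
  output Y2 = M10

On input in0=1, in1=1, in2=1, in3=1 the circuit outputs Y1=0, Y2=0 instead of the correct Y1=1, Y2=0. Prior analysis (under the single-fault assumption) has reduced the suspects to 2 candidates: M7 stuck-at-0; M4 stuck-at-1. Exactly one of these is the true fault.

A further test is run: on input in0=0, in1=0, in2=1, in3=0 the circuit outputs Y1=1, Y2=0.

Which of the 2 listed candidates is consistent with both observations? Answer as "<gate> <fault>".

M4 stuck-at-1

Evaluate each candidate on input in0=0, in1=0, in2=1, in3=0:
  M7 stuck-at-0: M1=0, M2=1, M3=1, M4=1, M5=0, M6=1, M7=0 [stuck-at-0], M8=1, M9=1, M10=0 → Y1=0, Y2=0 — eliminated
  M4 stuck-at-1: M1=0, M2=1, M3=1, M4=1 [stuck-at-1], M5=0, M6=1, M7=1, M8=0, M9=0, M10=0 → Y1=1, Y2=0 — matches
Only M4 stuck-at-1 reproduces the observed Y1=1, Y2=0.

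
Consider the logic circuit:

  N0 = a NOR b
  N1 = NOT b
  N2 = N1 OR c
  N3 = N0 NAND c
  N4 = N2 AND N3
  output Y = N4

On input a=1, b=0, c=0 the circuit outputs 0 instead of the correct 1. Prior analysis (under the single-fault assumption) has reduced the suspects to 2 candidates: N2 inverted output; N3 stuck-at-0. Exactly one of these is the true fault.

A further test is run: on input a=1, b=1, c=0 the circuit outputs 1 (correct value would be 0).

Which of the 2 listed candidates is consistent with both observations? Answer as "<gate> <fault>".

Evaluate each candidate on input a=1, b=1, c=0:
  N2 inverted output: N0=0, N1=0, N2=1 [inverted output], N3=1, N4=1 → 1 — matches
  N3 stuck-at-0: N0=0, N1=0, N2=0, N3=0 [stuck-at-0], N4=0 → 0 — eliminated
Only N2 inverted output reproduces the observed 1.

N2 inverted output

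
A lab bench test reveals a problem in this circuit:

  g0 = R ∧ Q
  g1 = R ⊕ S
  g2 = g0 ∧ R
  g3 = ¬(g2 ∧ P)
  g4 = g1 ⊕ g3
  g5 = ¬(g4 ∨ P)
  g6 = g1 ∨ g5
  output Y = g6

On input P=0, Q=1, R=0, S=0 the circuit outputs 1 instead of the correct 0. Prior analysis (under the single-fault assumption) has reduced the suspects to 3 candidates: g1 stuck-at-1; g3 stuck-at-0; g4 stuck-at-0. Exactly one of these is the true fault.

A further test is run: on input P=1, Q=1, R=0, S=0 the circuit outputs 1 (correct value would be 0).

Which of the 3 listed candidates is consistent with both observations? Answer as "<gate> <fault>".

Evaluate each candidate on input P=1, Q=1, R=0, S=0:
  g1 stuck-at-1: g0=0, g1=1 [stuck-at-1], g2=0, g3=1, g4=0, g5=0, g6=1 → 1 — matches
  g3 stuck-at-0: g0=0, g1=0, g2=0, g3=0 [stuck-at-0], g4=0, g5=0, g6=0 → 0 — eliminated
  g4 stuck-at-0: g0=0, g1=0, g2=0, g3=1, g4=0 [stuck-at-0], g5=0, g6=0 → 0 — eliminated
Only g1 stuck-at-1 reproduces the observed 1.

g1 stuck-at-1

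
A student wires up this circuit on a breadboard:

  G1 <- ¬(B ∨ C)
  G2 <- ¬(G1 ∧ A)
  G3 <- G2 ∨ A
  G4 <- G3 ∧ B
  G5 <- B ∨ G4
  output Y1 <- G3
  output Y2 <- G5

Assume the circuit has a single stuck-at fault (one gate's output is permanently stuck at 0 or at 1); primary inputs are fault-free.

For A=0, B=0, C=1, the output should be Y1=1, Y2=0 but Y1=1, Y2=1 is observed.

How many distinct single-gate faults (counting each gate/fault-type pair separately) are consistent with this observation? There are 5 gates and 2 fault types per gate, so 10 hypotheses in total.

Fault-free: G1=0, G2=1, G3=1, G4=0, G5=0 → Y1=1, Y2=0. Observed Y1=1, Y2=1.
  G1 stuck-at-0: output Y1=1, Y2=0 ✗
  G1 stuck-at-1: output Y1=1, Y2=0 ✗
  G2 stuck-at-0: output Y1=0, Y2=0 ✗
  G2 stuck-at-1: output Y1=1, Y2=0 ✗
  G3 stuck-at-0: output Y1=0, Y2=0 ✗
  G3 stuck-at-1: output Y1=1, Y2=0 ✗
  G4 stuck-at-0: output Y1=1, Y2=0 ✗
  G4 stuck-at-1: output Y1=1, Y2=1 ✓
  G5 stuck-at-0: output Y1=1, Y2=0 ✗
  G5 stuck-at-1: output Y1=1, Y2=1 ✓
Consistent faults: {G4 stuck-at-1, G5 stuck-at-1} — 2 in all.

2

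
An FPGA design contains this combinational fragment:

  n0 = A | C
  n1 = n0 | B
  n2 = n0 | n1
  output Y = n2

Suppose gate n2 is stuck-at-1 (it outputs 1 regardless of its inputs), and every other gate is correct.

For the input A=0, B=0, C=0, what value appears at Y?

1

Propagate with n2 forced: n0=0, n1=0, n2=1 [stuck-at-1].
So Y = 1. (Without the fault it would be 0.)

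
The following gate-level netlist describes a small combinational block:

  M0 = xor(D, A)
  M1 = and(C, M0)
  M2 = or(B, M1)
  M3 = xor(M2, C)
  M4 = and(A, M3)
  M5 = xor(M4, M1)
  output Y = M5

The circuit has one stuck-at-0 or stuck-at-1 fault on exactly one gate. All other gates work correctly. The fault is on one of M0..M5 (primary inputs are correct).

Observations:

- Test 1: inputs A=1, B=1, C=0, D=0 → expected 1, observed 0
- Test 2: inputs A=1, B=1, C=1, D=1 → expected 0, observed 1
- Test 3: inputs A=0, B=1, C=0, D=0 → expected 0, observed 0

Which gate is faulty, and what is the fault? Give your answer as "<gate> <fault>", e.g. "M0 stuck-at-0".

M2 stuck-at-0

Fault-free values for test 1 (A=1, B=1, C=0, D=0): M0=1, M1=0, M2=1, M3=1, M4=1, M5=1, giving Y=1. Observed 0.
Test 1: faults giving observed 0 are {M1 stuck-at-1, M2 stuck-at-0, M3 stuck-at-0, M4 stuck-at-0, M5 stuck-at-0}.
Test 2 (A=1, B=1, C=1, D=1): fault-free M0=0, M1=0, M2=1, M3=0, M4=0, M5=0 → 0; observed 1. Eliminates M3 stuck-at-0, M4 stuck-at-0, M5 stuck-at-0.
Test 3 (A=0, B=1, C=0, D=0): fault-free M0=0, M1=0, M2=1, M3=1, M4=0, M5=0 → 0; observed 0. Eliminates M1 stuck-at-1.
Only M2 stuck-at-0 is consistent with every test.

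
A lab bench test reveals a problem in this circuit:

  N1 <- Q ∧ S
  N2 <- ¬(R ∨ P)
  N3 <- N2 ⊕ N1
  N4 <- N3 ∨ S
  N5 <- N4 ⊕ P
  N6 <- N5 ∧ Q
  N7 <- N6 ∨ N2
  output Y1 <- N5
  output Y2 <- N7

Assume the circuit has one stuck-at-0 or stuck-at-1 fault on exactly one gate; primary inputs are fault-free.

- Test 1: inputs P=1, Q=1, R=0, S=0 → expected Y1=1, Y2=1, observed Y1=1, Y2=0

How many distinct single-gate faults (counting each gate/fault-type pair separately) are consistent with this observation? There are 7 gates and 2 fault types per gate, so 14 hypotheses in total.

Fault-free: N1=0, N2=0, N3=0, N4=0, N5=1, N6=1, N7=1 → Y1=1, Y2=1. Observed Y1=1, Y2=0.
  N1 stuck-at-0: output Y1=1, Y2=1 ✗
  N1 stuck-at-1: output Y1=0, Y2=0 ✗
  N2 stuck-at-0: output Y1=1, Y2=1 ✗
  N2 stuck-at-1: output Y1=0, Y2=1 ✗
  N3 stuck-at-0: output Y1=1, Y2=1 ✗
  N3 stuck-at-1: output Y1=0, Y2=0 ✗
  N4 stuck-at-0: output Y1=1, Y2=1 ✗
  N4 stuck-at-1: output Y1=0, Y2=0 ✗
  N5 stuck-at-0: output Y1=0, Y2=0 ✗
  N5 stuck-at-1: output Y1=1, Y2=1 ✗
  N6 stuck-at-0: output Y1=1, Y2=0 ✓
  N6 stuck-at-1: output Y1=1, Y2=1 ✗
  N7 stuck-at-0: output Y1=1, Y2=0 ✓
  N7 stuck-at-1: output Y1=1, Y2=1 ✗
Consistent faults: {N6 stuck-at-0, N7 stuck-at-0} — 2 in all.

2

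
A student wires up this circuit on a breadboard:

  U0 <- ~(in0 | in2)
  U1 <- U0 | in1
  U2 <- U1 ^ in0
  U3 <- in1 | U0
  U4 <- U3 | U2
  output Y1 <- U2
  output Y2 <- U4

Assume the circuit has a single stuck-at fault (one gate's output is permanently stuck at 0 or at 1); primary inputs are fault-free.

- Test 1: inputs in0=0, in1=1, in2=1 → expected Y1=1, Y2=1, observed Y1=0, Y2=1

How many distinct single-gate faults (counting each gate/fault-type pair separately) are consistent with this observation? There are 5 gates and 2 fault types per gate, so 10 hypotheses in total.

2

Fault-free: U0=0, U1=1, U2=1, U3=1, U4=1 → Y1=1, Y2=1. Observed Y1=0, Y2=1.
  U0 stuck-at-0: output Y1=1, Y2=1 ✗
  U0 stuck-at-1: output Y1=1, Y2=1 ✗
  U1 stuck-at-0: output Y1=0, Y2=1 ✓
  U1 stuck-at-1: output Y1=1, Y2=1 ✗
  U2 stuck-at-0: output Y1=0, Y2=1 ✓
  U2 stuck-at-1: output Y1=1, Y2=1 ✗
  U3 stuck-at-0: output Y1=1, Y2=1 ✗
  U3 stuck-at-1: output Y1=1, Y2=1 ✗
  U4 stuck-at-0: output Y1=1, Y2=0 ✗
  U4 stuck-at-1: output Y1=1, Y2=1 ✗
Consistent faults: {U1 stuck-at-0, U2 stuck-at-0} — 2 in all.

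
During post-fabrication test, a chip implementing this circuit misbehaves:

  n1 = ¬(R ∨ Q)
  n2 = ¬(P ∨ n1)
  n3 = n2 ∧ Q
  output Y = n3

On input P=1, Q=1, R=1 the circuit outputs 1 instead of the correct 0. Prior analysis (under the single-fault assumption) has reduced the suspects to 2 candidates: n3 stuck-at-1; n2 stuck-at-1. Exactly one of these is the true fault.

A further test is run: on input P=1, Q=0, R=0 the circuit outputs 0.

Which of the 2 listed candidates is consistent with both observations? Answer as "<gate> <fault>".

n2 stuck-at-1

Evaluate each candidate on input P=1, Q=0, R=0:
  n3 stuck-at-1: n1=1, n2=0, n3=1 [stuck-at-1] → 1 — eliminated
  n2 stuck-at-1: n1=1, n2=1 [stuck-at-1], n3=0 → 0 — matches
Only n2 stuck-at-1 reproduces the observed 0.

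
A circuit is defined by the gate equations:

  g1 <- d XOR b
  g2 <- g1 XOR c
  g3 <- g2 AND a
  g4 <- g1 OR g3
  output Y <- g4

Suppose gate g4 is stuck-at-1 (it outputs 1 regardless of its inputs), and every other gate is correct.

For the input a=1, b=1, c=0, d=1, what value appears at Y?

1

Propagate with g4 forced: g1=0, g2=0, g3=0, g4=1 [stuck-at-1].
So Y = 1. (Without the fault it would be 0.)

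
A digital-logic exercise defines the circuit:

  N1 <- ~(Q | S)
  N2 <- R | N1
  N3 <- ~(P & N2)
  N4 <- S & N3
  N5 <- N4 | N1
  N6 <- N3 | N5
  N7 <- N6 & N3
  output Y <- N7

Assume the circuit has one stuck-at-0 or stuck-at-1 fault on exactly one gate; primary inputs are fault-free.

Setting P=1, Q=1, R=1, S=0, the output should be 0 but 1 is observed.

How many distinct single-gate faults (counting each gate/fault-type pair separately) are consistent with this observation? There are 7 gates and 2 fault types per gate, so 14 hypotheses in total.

Fault-free: N1=0, N2=1, N3=0, N4=0, N5=0, N6=0, N7=0 → 0. Observed 1.
  N1 stuck-at-0: output 0 ✗
  N1 stuck-at-1: output 0 ✗
  N2 stuck-at-0: output 1 ✓
  N2 stuck-at-1: output 0 ✗
  N3 stuck-at-0: output 0 ✗
  N3 stuck-at-1: output 1 ✓
  N4 stuck-at-0: output 0 ✗
  N4 stuck-at-1: output 0 ✗
  N5 stuck-at-0: output 0 ✗
  N5 stuck-at-1: output 0 ✗
  N6 stuck-at-0: output 0 ✗
  N6 stuck-at-1: output 0 ✗
  N7 stuck-at-0: output 0 ✗
  N7 stuck-at-1: output 1 ✓
Consistent faults: {N2 stuck-at-0, N3 stuck-at-1, N7 stuck-at-1} — 3 in all.

3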